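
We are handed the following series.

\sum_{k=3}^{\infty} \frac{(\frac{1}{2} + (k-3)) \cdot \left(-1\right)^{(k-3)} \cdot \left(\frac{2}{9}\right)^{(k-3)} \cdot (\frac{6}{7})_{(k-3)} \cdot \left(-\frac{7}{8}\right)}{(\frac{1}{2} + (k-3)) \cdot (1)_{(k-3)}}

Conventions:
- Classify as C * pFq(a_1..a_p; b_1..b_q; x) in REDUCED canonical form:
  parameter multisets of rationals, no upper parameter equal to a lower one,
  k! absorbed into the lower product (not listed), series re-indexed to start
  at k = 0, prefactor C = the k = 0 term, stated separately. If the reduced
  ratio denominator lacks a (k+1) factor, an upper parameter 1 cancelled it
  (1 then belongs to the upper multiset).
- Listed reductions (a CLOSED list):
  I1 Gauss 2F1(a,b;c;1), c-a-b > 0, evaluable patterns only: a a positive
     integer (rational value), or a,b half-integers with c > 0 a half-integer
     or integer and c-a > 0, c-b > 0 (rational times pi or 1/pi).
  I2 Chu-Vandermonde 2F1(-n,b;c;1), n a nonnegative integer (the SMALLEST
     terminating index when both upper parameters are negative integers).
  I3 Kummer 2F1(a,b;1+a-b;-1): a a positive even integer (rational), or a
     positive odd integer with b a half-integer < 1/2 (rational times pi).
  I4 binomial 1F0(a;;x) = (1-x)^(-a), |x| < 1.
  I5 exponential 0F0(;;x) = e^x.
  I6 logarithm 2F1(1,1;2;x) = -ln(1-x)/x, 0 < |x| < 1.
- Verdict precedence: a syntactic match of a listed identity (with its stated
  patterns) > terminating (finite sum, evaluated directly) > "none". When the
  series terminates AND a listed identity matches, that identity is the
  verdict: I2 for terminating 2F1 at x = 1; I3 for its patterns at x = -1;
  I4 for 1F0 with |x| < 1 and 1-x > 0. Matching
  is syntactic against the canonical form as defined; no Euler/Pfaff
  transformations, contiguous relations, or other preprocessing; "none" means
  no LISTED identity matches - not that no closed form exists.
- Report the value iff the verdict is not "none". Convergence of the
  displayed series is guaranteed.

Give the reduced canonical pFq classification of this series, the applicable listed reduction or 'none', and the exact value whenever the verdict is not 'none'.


Prefactor -\frac{7}{8}, argument -\frac{2}{9}: 1F0 with upper {\frac{6}{7}} over lower {-}. Verdict (x = -\frac{2}{9}): the I4 binomial reduction applies (the 1F0 binomial series: exponent -6/7, x = -\frac{2}{9}). Exact value: \left(-\frac{7}{8}\right) \cdot \left(\frac{11}{9}\right)^{-\frac{6}{7}}.

The tell: with t_0 = -\frac{7}{8}, k + 1/2 divides numerator and denominator alike; C = -7/8, x = -2/9 after cancelling.
Ratio: r(k) = -\frac{2}{9} * (k+\frac{6}{7}) / [(k+1)] - rational in k. x = -\frac{2}{9}; t_0 = -\frac{7}{8}; negate the roots.


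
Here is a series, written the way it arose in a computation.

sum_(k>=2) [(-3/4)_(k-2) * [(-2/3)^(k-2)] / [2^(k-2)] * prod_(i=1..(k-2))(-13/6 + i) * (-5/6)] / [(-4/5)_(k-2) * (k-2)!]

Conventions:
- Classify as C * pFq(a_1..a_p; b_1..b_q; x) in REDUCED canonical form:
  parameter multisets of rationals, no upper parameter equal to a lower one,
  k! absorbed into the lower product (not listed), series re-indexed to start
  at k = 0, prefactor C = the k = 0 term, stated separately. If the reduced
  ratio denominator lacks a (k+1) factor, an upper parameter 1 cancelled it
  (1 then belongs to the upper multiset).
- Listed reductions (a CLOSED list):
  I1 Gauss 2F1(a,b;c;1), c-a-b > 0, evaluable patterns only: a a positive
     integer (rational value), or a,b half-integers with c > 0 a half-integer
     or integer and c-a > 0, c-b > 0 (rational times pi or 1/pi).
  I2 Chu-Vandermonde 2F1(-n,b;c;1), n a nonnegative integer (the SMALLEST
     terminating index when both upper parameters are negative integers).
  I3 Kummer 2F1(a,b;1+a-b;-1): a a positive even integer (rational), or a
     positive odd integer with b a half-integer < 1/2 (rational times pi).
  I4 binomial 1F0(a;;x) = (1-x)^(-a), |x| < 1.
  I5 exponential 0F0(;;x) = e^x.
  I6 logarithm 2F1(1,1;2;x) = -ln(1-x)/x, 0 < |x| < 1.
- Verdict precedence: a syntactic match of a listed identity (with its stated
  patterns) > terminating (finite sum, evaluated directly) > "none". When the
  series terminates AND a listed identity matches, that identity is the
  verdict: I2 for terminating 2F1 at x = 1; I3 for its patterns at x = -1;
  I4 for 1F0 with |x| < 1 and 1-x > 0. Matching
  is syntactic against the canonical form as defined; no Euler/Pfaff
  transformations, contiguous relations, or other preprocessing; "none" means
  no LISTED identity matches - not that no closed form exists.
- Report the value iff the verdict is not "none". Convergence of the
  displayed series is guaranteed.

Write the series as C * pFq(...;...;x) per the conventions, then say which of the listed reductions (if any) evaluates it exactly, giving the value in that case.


Key step: from the first term -5/6: the running product (prefactor -5/6) telescopes to a rising factorial.
Step ratio: r(k) = (-1/3) * (k-7/6) (k-3/4) / [(k-4/5) (k+1)] - poly over poly, x = (-1/3) from leading terms; C = -5/6 at k = 0.

Reduced: x = -1/3, 2F1, upper = {-7/6, -3/4}, lower = {-4/5}, C = -5/6. Verdict: none (x = -1/3): each listed identity misses the multisets {-7/6, -3/4} ; {-4/5}.


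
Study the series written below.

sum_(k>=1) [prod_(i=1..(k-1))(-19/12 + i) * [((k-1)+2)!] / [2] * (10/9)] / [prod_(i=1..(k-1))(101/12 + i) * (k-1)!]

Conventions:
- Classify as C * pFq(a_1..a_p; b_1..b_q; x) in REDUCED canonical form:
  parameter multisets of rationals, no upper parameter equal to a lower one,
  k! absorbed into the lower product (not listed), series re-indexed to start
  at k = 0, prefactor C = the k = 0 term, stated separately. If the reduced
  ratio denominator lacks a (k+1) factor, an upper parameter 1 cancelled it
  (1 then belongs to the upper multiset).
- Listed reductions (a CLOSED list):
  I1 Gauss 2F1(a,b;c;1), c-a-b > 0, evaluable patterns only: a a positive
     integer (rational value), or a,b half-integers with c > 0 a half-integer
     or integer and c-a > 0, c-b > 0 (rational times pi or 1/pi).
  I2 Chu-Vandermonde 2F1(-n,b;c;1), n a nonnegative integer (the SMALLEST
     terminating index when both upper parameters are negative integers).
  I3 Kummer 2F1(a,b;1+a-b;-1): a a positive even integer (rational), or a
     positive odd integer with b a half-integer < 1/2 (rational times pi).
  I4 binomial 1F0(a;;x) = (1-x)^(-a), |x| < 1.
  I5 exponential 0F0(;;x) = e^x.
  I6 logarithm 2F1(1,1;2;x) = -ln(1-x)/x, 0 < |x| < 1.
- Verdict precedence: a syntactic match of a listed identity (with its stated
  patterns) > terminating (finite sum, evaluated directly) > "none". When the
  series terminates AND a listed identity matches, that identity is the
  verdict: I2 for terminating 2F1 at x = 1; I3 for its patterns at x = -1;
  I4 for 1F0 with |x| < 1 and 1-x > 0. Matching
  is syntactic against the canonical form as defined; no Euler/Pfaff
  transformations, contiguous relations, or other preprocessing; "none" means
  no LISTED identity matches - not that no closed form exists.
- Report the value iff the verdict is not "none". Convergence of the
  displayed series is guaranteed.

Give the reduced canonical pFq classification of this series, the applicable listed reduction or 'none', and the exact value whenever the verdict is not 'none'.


This is 10/9 * 2F1(-7/12, 3; 113/12; 1) in reduced canonical form. Verdict: the Gauss summation I1 matches (x = 1: the Gamma ratio telescopes since c-a-b = 7 > 0 and a = 3 in Z>0). Its exact value is 494395/559872.

Key observation: x = 1 and the lower running product (C = 10/9, x = 1) is a rising factorial.
Ratio: r(k) = 1 * (k-7/12) (k+3) / [(k+113/12) (k+1)] ; factor over Q: parameters, x = 1, and C = 10/9.


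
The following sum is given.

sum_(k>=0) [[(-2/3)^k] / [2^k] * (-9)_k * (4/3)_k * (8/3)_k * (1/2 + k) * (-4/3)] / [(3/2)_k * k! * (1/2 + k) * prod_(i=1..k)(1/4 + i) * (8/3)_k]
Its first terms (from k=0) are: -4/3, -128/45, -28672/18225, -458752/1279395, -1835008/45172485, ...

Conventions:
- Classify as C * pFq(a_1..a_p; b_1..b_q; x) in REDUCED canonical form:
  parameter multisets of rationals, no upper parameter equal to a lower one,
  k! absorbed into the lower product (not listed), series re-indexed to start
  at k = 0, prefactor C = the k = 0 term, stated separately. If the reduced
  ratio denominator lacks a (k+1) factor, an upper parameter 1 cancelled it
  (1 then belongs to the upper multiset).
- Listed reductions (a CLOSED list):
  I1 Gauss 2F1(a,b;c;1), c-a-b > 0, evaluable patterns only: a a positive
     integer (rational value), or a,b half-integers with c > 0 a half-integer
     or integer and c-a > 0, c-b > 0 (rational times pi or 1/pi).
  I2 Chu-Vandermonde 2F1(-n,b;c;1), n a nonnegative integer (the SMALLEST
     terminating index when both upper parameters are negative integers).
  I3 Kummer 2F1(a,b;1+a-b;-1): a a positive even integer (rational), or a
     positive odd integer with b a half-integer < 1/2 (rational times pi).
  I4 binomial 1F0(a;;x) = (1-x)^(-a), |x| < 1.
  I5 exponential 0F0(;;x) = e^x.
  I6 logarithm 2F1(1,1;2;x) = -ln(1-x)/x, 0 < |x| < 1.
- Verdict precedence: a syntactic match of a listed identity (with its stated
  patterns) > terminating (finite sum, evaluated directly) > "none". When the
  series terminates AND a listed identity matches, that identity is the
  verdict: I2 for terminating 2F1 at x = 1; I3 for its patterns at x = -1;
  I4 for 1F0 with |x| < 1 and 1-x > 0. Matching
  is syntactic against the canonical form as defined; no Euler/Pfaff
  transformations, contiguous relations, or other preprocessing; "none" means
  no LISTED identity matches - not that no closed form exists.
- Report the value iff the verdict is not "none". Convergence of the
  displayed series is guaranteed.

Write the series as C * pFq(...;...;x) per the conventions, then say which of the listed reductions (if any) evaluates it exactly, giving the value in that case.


Canonical form: C = -4/3 times 2F2 with upper {-9, 4/3}, lower {5/4, 3/2}, x = -1/3. Verdict: terminating (-9 upstairs). 10 nonzero terms in all; added directly. Value: -9102424759633635244108484/1479399736378322345461875.

Key step: t_0 being -4/3, the factor k + 1/2 cancels (top and bottom), leaving C = -4/3.
Consecutive-term ratio: r(k) = (-1/3) * (k-9) (k+4/3) / [(k+5/4) (k+3/2) (k+1)] - rational; roots negated = parameters, x = (-1/3), C = -4/3.


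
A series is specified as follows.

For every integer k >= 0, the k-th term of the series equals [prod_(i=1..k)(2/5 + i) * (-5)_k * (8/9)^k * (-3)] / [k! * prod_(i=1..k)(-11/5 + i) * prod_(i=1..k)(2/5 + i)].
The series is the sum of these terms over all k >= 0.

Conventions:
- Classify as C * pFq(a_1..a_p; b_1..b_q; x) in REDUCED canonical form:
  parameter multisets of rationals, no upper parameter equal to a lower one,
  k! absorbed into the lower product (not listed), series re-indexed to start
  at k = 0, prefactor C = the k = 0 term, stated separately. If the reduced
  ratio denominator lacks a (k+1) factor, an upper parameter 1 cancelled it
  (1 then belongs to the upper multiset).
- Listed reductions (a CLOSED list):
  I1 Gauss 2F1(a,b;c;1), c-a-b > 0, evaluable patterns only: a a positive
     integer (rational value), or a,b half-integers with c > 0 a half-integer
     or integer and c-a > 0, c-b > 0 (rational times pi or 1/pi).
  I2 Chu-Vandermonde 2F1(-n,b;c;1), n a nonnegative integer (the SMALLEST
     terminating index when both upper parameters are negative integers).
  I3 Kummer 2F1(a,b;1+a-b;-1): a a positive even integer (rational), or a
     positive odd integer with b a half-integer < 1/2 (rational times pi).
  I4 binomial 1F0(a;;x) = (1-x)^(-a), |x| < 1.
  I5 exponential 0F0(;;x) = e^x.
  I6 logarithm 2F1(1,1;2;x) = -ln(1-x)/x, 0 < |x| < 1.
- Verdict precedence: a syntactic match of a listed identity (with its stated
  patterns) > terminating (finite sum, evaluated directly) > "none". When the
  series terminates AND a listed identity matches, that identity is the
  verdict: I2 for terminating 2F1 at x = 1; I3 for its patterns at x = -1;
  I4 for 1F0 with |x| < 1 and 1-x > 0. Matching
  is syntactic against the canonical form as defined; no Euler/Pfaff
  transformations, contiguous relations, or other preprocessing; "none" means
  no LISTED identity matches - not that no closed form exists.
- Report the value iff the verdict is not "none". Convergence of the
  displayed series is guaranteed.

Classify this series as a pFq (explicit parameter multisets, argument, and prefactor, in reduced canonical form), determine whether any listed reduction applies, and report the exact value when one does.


Prefactor -3, argument 8/9: 1F1 with upper {-5} over lower {-6/5}. Verdict: terminating at k = 5: the factor (-5)_k kills every later term; summing the 6 survivors is exact. Value: -106070561/3720087.

First insight: t_0 being -3, the running product (prefactor -3) telescopes to a rising factorial.
Term ratio: r(k) = (8/9) * (k-5) / [(k-6/5) (k+1)] - poly over poly, x = (8/9) from leading terms; C = -3 at k = 0.


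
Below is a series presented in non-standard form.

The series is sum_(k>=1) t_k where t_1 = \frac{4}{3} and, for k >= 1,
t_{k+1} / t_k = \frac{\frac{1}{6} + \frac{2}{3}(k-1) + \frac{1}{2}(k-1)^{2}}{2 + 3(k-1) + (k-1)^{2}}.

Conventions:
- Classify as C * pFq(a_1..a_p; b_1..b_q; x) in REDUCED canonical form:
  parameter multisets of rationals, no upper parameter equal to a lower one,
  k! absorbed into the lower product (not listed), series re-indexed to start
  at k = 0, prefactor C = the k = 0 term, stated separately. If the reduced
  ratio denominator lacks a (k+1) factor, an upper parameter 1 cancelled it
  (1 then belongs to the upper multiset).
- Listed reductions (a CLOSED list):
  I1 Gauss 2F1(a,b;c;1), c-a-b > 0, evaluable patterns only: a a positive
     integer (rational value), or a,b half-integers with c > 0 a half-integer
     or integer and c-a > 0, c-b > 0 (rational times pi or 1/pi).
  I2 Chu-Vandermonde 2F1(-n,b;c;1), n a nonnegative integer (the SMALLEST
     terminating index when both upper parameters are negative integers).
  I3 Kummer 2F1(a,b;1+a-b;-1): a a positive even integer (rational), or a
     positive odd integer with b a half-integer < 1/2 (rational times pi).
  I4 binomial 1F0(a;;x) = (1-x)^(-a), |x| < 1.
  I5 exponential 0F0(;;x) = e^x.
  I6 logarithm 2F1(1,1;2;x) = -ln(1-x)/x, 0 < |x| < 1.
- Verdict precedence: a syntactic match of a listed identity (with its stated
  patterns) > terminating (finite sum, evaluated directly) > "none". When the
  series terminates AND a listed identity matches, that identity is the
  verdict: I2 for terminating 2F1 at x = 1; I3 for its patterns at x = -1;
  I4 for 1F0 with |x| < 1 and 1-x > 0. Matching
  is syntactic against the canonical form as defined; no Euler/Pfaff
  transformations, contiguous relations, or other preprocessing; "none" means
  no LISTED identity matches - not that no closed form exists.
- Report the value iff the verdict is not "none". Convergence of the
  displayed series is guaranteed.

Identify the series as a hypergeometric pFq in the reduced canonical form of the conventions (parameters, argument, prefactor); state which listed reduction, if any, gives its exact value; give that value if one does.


At argument \frac{1}{2}: a 2F1 with upper {\frac{1}{3}, 1}, lower {2}, scaled by C = \frac{4}{3}. Verdict: none - at argument \frac{1}{2} the multisets {\frac{1}{3}, 1} ; {2} match no listed identity.

First insight: x = \frac{1}{2} and factor the ratio over Q (prefactor 4/3): negated roots = parameters.
Consecutive-term ratio: r(k) = \frac{1}{2} * (k+\frac{1}{3}) (k+1) / [(k+2) (k+1)] - rational; roots negated = parameters, x = \frac{1}{2}, C = \frac{4}{3}.


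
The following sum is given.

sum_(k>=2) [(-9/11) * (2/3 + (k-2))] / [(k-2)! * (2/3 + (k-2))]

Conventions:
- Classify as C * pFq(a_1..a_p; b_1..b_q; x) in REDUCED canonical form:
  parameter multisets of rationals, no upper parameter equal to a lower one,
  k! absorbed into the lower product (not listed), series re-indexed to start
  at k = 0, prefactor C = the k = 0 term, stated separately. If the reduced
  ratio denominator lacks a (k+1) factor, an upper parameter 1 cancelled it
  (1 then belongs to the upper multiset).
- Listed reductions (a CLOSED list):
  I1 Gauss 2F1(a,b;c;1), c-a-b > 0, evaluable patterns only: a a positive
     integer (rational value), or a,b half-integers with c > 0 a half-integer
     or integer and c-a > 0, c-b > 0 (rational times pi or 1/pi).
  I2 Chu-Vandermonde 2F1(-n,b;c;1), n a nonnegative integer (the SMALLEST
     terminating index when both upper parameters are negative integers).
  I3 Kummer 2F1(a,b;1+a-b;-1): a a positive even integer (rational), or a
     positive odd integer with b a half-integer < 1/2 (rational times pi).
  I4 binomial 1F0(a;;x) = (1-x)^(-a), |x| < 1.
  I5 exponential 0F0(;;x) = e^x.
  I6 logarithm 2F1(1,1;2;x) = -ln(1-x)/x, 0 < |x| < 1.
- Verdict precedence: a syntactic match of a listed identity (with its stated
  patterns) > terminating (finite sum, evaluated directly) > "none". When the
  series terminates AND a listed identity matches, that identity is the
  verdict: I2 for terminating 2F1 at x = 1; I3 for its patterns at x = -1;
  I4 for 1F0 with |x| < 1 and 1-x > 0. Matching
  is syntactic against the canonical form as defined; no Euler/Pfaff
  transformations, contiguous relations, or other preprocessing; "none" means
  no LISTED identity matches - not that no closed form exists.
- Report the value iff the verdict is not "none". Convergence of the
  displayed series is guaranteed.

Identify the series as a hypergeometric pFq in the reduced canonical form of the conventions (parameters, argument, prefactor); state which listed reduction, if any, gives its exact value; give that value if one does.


Classification (C = -9/11): 0F0 with upper {-}, lower {-}, argument x = 1. Verdict: this is the exponential series (I5) (the 0F0 exponential series at x = 1). Value: (-9/11) * e^(1).

First insight: x = 1 and striking the common factor k + 2/3 reduces the term (prefactor -9/11).
Consecutive-term ratio: r(k) = 1 * 1 / [(k+1)] ; factor over Q: parameters, x = 1, and C = -9/11.


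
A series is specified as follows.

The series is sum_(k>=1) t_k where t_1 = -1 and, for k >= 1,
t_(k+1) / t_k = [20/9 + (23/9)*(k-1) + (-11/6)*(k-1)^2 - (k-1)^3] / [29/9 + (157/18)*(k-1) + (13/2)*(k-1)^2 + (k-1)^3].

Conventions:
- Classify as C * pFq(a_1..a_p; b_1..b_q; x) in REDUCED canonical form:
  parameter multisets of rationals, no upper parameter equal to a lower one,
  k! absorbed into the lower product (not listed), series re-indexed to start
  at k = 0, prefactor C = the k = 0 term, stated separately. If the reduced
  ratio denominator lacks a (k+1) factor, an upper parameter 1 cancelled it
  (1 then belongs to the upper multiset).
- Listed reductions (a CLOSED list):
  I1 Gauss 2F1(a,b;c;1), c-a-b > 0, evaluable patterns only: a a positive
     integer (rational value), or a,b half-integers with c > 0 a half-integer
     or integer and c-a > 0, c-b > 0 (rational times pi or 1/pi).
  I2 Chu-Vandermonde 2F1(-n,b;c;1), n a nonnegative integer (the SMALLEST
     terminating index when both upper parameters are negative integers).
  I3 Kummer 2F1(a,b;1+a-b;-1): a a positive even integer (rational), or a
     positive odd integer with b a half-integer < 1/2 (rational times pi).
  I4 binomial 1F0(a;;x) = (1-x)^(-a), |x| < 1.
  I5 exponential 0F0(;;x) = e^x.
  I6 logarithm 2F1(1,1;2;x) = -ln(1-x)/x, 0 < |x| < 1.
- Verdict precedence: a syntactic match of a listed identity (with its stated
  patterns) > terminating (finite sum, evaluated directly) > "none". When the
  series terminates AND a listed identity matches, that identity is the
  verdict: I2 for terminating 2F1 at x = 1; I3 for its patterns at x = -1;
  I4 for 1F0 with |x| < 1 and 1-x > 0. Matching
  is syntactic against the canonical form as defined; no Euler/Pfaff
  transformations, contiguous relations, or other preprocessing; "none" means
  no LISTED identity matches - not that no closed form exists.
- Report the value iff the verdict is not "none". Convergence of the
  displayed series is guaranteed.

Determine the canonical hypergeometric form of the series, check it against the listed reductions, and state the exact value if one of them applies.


Canonical form: C = -1 times 2F1 with upper {-4/3, 5/2}, lower {29/6}, x = -1. Verdict: none here - no I1-I6 shape fits x = -1 with lower {29/6}.

First insight: with t_0 = -1, factor the ratio over Q (C = -1): negated roots = parameters.
Step ratio: r(k) = (-1) * (k-4/3) (k+5/2) / [(k+29/6) (k+1)] - poly over poly, x = (-1) from leading terms; C = -1 at k = 0.


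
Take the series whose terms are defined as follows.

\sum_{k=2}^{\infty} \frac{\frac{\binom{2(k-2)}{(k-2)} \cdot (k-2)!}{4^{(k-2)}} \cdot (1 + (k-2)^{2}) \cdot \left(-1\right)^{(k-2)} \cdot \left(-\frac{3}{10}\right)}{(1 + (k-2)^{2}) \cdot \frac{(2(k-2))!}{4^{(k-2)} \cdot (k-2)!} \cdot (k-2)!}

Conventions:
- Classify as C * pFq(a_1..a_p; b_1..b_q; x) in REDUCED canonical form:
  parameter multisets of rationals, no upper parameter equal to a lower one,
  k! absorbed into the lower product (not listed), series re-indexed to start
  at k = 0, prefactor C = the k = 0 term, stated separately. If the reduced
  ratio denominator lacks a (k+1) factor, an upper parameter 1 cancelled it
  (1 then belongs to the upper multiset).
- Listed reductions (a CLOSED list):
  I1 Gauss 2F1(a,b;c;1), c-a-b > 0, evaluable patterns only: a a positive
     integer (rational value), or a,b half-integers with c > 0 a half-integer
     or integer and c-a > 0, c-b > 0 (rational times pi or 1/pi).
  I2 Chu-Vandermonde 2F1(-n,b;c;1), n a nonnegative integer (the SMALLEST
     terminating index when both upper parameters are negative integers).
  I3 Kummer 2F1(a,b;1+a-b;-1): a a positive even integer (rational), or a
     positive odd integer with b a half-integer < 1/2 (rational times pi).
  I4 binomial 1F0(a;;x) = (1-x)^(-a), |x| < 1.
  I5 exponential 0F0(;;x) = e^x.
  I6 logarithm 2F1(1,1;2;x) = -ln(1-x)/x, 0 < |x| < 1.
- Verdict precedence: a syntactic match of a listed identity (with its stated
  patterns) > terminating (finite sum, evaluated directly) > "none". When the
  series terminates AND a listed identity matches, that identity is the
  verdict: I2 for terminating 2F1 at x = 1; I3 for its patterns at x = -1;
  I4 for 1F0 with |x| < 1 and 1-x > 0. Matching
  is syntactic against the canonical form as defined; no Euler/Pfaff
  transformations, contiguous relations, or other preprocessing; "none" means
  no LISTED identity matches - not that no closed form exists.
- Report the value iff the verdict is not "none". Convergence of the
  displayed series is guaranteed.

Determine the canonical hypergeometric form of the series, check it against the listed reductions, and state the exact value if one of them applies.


The series (x = -1) is 0F0: upper {-}, lower {-}, prefactor -\frac{3}{10}. Verdict: this is the I5 exponential reduction (the 0F0 exponential series at x = -1). Sum: \left(-\frac{3}{10}\right) \cdot e^{-1}.

Key step: t_0 being -\frac{3}{10}, the lower (2k)!/(4^k k!) block (C = -3/10, x = -1) is (1/2)_k.
Ratio: r(k) = -1 * 1 / [(k+1)] ; factor over Q: parameters, x = -1, and C = -\frac{3}{10}.


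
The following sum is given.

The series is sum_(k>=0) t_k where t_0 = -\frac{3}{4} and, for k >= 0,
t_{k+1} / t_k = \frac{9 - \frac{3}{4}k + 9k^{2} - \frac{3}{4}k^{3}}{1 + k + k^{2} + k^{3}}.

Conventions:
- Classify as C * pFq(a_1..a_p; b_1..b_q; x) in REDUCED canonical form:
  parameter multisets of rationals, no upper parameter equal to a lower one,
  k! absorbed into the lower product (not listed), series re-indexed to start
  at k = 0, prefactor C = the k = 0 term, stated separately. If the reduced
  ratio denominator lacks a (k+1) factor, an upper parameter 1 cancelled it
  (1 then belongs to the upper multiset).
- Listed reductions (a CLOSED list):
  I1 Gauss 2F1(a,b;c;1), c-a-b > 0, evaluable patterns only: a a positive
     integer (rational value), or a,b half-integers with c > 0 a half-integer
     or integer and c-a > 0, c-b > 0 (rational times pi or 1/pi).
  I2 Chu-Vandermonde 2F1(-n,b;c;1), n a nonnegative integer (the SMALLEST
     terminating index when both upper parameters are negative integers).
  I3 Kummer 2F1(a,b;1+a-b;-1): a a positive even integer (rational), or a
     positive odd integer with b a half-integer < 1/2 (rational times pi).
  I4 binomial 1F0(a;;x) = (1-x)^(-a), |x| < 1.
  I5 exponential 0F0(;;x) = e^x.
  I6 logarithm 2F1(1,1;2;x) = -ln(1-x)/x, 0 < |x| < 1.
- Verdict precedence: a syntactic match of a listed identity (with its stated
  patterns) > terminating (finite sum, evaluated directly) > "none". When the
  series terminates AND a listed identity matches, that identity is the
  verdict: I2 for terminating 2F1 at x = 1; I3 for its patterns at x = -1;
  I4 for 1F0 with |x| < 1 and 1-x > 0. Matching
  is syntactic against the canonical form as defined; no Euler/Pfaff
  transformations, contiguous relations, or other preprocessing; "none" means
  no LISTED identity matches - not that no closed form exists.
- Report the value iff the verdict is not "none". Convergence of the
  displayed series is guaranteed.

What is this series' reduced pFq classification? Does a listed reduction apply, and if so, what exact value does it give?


The tell: t_0 = -\frac{3}{4} here, and roots of the ratio polynomials (C = -3/4, x = -3/4) are the negated parameters.
Ratio: r(k) = -\frac{3}{4} * (k-12) / [(k+1)] - rational; roots negated = parameters, x = -\frac{3}{4}, C = -\frac{3}{4}.

x = -\frac{3}{4} here; the reduced form reads 1F0, upper {-12}, lower {-}, C = -\frac{3}{4}. Verdict (x = -\frac{3}{4}): the binomial series (I4) applies (the 1F0 binomial series: exponent 12, x = -\frac{3}{4}). Exact value: -\frac{41523861603}{67108864}.


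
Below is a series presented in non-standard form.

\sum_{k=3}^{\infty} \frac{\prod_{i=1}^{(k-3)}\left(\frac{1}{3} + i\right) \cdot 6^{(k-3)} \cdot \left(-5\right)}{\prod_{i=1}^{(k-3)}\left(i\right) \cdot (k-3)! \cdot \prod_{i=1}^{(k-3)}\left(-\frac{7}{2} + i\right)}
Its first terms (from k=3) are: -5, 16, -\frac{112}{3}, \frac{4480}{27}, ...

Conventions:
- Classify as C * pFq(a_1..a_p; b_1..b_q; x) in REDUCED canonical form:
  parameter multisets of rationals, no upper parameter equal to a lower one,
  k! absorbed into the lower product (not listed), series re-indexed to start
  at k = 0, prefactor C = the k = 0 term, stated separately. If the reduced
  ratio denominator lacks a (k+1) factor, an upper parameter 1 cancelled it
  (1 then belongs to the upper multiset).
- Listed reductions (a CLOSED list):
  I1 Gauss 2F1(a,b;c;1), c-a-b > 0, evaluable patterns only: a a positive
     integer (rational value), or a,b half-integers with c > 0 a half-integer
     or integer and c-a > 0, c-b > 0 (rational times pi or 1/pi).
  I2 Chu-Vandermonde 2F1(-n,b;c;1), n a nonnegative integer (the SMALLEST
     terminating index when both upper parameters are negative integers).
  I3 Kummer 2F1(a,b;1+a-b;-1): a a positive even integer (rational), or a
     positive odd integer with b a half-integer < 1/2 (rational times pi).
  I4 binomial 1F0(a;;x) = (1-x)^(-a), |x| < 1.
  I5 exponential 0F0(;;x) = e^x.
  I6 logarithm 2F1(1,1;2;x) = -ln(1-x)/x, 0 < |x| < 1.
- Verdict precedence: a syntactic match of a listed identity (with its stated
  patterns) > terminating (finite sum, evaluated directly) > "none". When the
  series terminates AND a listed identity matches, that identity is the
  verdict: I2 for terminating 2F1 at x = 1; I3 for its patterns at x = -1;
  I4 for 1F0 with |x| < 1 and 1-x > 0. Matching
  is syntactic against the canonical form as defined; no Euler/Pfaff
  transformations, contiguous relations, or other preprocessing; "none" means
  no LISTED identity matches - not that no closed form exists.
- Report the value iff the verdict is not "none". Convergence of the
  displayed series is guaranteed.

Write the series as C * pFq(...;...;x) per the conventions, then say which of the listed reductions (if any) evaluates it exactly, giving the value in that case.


At argument 6: a 1F2 with upper {\frac{4}{3}}, lower {-\frac{5}{2}, 1}, scaled by C = -5. Verdict: none. Every listed pattern misses the 1F2 form at 6, upper {\frac{4}{3}}.

Key observation: t_0 = -5 here, and the running product (C = -5) telescopes to a rising factorial.
Consecutive-term ratio: r(k) = 6 * (k+\frac{4}{3}) / [(k-\frac{5}{2}) (k+1) (k+1)] - poly over poly, x = 6 from leading terms; C = -5 at k = 0.


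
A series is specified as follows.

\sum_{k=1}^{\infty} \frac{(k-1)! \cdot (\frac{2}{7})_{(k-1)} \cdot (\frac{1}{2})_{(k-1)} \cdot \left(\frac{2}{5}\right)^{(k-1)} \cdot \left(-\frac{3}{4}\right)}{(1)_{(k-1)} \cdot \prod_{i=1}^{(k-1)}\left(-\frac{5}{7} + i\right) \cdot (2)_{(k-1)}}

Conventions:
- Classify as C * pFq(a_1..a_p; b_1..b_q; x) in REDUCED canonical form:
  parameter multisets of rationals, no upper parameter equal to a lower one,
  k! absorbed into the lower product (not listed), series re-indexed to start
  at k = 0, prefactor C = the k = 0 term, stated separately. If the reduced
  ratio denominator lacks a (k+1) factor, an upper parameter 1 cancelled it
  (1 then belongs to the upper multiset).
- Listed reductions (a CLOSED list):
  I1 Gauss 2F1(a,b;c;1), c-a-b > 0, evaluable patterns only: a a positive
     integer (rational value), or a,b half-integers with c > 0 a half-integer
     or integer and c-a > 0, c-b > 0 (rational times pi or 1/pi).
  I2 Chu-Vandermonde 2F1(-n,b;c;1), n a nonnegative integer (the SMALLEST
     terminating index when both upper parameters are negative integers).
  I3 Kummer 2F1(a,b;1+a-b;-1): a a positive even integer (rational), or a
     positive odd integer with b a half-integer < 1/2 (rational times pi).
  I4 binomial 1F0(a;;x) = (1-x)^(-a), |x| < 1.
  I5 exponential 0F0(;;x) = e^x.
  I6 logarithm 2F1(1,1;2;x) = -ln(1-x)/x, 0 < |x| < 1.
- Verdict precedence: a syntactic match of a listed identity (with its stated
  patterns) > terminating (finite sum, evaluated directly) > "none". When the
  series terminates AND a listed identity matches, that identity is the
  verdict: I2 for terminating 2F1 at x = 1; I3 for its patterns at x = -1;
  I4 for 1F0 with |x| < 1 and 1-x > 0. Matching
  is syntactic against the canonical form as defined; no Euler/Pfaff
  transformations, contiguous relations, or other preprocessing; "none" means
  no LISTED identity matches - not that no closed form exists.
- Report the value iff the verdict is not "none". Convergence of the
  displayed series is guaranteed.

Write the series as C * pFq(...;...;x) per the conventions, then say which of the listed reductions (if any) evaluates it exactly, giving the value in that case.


The series (x = \frac{2}{5}) is 2F1: upper {\frac{1}{2}, 1}, lower {2}, prefactor -\frac{3}{4}. Verdict: none - at argument \frac{2}{5} the multisets {\frac{1}{2}, 1} ; {2} match no listed identity.

First insight: x = \frac{2}{5} and the factorial ratio (C = -3/4) (k+a-1)!/(a-1)! is a rising factorial (a)_k.
Term ratio: r(k) = \frac{2}{5} * (k+\frac{1}{2}) (k+1) / [(k+2) (k+1)] - poly over poly, x = \frac{2}{5} from leading terms; C = -\frac{3}{4} at k = 0.


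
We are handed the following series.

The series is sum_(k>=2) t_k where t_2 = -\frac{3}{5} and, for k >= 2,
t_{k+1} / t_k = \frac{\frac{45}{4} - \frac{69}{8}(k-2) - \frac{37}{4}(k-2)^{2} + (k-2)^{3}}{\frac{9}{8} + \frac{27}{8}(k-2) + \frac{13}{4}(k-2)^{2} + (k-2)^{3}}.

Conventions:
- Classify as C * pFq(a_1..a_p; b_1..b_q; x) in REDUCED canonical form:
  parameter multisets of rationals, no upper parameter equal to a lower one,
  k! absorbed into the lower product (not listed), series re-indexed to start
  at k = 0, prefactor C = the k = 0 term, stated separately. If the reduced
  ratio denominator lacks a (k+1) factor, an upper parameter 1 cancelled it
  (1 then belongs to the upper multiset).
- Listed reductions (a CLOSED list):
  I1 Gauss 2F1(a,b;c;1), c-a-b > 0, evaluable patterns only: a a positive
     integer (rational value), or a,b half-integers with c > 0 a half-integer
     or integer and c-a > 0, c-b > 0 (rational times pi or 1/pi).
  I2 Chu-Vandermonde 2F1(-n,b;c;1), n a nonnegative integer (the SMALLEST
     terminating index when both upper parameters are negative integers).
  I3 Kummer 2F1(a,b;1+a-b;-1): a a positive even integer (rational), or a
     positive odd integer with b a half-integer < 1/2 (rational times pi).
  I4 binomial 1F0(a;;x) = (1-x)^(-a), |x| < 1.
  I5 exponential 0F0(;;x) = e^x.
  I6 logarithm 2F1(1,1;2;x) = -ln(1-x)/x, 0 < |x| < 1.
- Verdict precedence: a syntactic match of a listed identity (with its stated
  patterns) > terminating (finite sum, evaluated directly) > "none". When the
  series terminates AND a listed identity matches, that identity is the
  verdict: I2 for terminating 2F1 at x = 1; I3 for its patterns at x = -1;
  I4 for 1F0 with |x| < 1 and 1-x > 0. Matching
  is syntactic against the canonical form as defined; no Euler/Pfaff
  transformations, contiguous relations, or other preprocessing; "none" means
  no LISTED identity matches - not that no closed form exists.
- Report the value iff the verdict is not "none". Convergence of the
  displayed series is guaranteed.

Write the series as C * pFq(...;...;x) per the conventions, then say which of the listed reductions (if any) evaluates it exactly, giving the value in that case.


With C = -\frac{3}{5}: the canonical form is 2F1(-10, -\frac{3}{4}; \frac{3}{4}; 1). Verdict at x = 1: the Chu-Vandermonde identity I2 matches (terminating 2F1 at x = 1 with n = 10, b = -3/4, c = \frac{3}{4}). Hence: -\frac{17408}{3565}.

Structural cue: x = 1 and roots of the ratio polynomials (C = -3/5) are the negated parameters.
Term ratio: r(k) = 1 * (k-10) (k-\frac{3}{4}) / [(k+\frac{3}{4}) (k+1)] - rational in k, leading ratio 1; with t_0 = -\frac{3}{5}, classification follows.


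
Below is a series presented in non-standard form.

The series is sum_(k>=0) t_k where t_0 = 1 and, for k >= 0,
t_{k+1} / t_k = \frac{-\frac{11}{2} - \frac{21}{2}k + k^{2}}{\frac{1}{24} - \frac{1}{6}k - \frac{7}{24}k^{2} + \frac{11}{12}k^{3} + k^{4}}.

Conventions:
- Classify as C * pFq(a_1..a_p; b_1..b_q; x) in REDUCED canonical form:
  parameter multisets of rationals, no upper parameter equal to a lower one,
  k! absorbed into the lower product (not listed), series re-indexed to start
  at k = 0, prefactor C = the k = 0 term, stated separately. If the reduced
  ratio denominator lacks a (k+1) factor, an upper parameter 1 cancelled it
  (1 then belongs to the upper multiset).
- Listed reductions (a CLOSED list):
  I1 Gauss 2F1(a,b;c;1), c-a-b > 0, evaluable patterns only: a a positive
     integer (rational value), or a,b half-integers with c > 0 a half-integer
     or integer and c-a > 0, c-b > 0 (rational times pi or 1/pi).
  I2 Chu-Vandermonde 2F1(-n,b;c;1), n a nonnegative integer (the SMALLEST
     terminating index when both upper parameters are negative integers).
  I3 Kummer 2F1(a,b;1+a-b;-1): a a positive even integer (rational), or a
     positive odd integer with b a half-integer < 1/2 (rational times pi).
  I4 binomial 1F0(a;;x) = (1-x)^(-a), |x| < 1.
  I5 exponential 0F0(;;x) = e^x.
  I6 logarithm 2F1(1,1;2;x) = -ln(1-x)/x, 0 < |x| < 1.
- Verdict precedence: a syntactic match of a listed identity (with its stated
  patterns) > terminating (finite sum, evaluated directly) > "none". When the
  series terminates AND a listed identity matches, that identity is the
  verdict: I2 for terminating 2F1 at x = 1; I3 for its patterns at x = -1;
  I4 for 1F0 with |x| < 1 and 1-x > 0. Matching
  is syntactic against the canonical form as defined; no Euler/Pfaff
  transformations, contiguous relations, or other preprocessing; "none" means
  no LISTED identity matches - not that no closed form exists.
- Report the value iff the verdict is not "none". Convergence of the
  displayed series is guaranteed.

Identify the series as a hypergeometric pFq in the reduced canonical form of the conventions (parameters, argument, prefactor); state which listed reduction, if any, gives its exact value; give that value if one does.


First insight: from the first term 1: the expanded ratio factors over Q; C = 1, x = 1, roots give parameters.
Ratio: r(k) = 1 * (k-11) / [(k-\frac{1}{3}) (k-\frac{1}{4}) (k+1)] - poly over poly, x = 1 from leading terms; C = 1 at k = 0.

This is 1 * 1F2(-11; -\frac{1}{3}, -\frac{1}{4}; 1) in reduced canonical form. Verdict: terminating at k = 11: the factor (-11)_k kills every later term; summing the 12 survivors is exact. Value: \frac{111467993135990490379}{673386023955019375}.


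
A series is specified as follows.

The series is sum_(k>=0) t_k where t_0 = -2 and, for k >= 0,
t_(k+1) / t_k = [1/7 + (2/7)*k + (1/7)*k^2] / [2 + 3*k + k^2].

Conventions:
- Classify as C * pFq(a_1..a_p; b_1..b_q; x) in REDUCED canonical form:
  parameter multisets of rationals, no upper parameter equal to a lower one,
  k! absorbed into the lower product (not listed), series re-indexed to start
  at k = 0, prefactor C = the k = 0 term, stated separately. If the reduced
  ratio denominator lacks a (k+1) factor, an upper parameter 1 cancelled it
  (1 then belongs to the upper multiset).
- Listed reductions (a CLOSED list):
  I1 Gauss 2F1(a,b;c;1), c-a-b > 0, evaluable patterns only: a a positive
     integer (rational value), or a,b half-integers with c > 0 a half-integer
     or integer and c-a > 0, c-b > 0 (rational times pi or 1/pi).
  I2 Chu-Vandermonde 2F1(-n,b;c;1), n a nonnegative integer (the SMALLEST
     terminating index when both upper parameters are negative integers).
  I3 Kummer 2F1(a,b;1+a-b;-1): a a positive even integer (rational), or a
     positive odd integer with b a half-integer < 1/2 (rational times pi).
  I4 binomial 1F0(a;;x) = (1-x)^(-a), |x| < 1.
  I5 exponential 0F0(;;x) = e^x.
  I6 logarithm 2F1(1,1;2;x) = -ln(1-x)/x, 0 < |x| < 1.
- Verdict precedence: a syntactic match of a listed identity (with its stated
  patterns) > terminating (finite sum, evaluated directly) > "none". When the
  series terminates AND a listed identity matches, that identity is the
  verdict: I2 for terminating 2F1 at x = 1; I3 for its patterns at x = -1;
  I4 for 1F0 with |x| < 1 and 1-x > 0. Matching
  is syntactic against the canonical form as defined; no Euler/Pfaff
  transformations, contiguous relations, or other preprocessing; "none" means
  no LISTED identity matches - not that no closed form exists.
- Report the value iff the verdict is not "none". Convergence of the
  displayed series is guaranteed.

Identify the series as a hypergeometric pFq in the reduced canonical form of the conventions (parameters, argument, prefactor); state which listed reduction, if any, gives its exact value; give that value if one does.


Classification (C = -2): 2F1 with upper {1, 1}, lower {2}, argument x = 1/7. Verdict: the I6 logarithm reduction matches (the logarithm: parameters (1,1;2), x = 1/7). Hence: 14 * ln(6/7).

Key observation: x = (1/7) and the expanded ratio factors over Q; C = -2, x = 1/7, roots give parameters.
Adjacent-term ratio: r(k) = (1/7) * (k+1) (k+1) / [(k+2) (k+1)] - poly over poly, x = (1/7) from leading terms; C = -2 at k = 0.


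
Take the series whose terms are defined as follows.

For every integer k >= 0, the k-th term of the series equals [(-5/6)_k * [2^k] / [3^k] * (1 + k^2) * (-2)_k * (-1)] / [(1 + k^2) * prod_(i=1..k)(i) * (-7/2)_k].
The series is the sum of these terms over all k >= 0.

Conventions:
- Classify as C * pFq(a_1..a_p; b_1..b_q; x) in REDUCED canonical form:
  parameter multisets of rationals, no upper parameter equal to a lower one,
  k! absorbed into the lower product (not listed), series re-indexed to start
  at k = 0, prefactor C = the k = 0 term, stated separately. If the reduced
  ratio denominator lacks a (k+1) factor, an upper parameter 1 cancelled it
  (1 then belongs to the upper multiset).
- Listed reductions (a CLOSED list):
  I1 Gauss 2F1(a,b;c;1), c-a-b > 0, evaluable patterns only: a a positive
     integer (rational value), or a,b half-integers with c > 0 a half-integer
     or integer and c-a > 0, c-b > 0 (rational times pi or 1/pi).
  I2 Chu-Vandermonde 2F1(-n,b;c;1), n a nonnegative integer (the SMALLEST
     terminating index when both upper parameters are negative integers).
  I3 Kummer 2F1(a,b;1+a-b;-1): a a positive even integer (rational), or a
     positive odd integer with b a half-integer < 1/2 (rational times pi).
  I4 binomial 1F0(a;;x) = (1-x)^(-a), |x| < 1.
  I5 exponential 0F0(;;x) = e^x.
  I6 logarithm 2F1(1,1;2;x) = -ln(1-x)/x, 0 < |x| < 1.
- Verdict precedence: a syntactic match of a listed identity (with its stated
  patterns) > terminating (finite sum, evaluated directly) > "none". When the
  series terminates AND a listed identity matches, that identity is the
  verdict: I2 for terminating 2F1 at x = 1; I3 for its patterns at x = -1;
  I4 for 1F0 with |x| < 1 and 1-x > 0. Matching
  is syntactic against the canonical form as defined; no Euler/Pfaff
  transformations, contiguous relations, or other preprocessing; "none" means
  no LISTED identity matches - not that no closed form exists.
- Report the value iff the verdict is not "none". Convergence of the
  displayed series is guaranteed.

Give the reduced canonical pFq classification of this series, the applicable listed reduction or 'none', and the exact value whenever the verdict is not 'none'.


Classification (C = -1): 2F1 with upper {-2, -5/6}, lower {-7/2}, argument x = 2/3. Verdict: terminating - no listed pattern fits, but -2 in the upper list cuts the series at k = 2; direct evaluation. Exact value: -383/567.

Key observation: x = (2/3) and the two geometric factors (C = -1) combine into one argument.
Ratio: r(k) = (2/3) * (k-2) (k-5/6) / [(k-7/2) (k+1)] ; factor over Q: parameters, x = (2/3), and C = -1.
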